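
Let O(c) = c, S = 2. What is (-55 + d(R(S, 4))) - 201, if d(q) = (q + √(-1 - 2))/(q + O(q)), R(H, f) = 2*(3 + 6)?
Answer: -511/2 + I*√3/36 ≈ -255.5 + 0.048113*I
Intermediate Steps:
R(H, f) = 18 (R(H, f) = 2*9 = 18)
d(q) = (q + I*√3)/(2*q) (d(q) = (q + √(-1 - 2))/(q + q) = (q + √(-3))/((2*q)) = (q + I*√3)*(1/(2*q)) = (q + I*√3)/(2*q))
(-55 + d(R(S, 4))) - 201 = (-55 + (½)*(18 + I*√3)/18) - 201 = (-55 + (½)*(1/18)*(18 + I*√3)) - 201 = (-55 + (½ + I*√3/36)) - 201 = (-109/2 + I*√3/36) - 201 = -511/2 + I*√3/36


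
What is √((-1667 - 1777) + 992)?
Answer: 2*I*√613 ≈ 49.518*I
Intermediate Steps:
√((-1667 - 1777) + 992) = √(-3444 + 992) = √(-2452) = 2*I*√613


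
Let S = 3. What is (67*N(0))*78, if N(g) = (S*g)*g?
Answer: 0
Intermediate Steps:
N(g) = 3*g**2 (N(g) = (3*g)*g = 3*g**2)
(67*N(0))*78 = (67*(3*0**2))*78 = (67*(3*0))*78 = (67*0)*78 = 0*78 = 0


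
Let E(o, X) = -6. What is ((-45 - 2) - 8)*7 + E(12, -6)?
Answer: -391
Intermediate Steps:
((-45 - 2) - 8)*7 + E(12, -6) = ((-45 - 2) - 8)*7 - 6 = (-47 - 8)*7 - 6 = -55*7 - 6 = -385 - 6 = -391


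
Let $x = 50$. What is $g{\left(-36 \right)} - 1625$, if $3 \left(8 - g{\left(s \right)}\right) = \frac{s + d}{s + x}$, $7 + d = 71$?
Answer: $- \frac{4853}{3} \approx -1617.7$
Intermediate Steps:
$d = 64$ ($d = -7 + 71 = 64$)
$g{\left(s \right)} = 8 - \frac{64 + s}{3 \left(50 + s\right)}$ ($g{\left(s \right)} = 8 - \frac{\left(s + 64\right) \frac{1}{s + 50}}{3} = 8 - \frac{\left(64 + s\right) \frac{1}{50 + s}}{3} = 8 - \frac{\frac{1}{50 + s} \left(64 + s\right)}{3} = 8 - \frac{64 + s}{3 \left(50 + s\right)}$)
$g{\left(-36 \right)} - 1625 = \frac{1136 + 23 \left(-36\right)}{3 \left(50 - 36\right)} - 1625 = \frac{1136 - 828}{3 \cdot 14} - 1625 = \frac{1}{3} \cdot \frac{1}{14} \cdot 308 - 1625 = \frac{22}{3} - 1625 = - \frac{4853}{3}$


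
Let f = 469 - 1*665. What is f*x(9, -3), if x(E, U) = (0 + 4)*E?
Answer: -7056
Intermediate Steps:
x(E, U) = 4*E
f = -196 (f = 469 - 665 = -196)
f*x(9, -3) = -784*9 = -196*36 = -7056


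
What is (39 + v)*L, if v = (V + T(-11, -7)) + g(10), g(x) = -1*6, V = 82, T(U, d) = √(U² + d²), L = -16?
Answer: -1840 - 16*√170 ≈ -2048.6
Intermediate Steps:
g(x) = -6
v = 76 + √170 (v = (82 + √((-11)² + (-7)²)) - 6 = (82 + √(121 + 49)) - 6 = (82 + √170) - 6 = 76 + √170 ≈ 89.038)
(39 + v)*L = (39 + (76 + √170))*(-16) = (115 + √170)*(-16) = -1840 - 16*√170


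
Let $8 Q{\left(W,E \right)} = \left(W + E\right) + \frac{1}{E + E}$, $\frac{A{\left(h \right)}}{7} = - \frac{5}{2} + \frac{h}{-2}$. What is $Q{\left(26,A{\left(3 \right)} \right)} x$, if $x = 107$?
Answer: $- \frac{12091}{448} \approx -26.989$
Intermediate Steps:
$A{\left(h \right)} = - \frac{35}{2} - \frac{7 h}{2}$ ($A{\left(h \right)} = 7 \left(- \frac{5}{2} + \frac{h}{-2}\right) = 7 \left(\left(-5\right) \frac{1}{2} + h \left(- \frac{1}{2}\right)\right) = 7 \left(- \frac{5}{2} - \frac{h}{2}\right) = - \frac{35}{2} - \frac{7 h}{2}$)
$Q{\left(W,E \right)} = \frac{E}{8} + \frac{W}{8} + \frac{1}{16 E}$ ($Q{\left(W,E \right)} = \frac{\left(W + E\right) + \frac{1}{E + E}}{8} = \frac{\left(E + W\right) + \frac{1}{2 E}}{8} = \frac{E + W + \frac{1}{2 E}}{8} = \frac{E}{8} + \frac{W}{8} + \frac{1}{16 E}$)
$Q{\left(26,A{\left(3 \right)} \right)} x = \frac{1 + 2 \left(- \frac{35}{2} - \frac{21}{2}\right) \left(\left(- \frac{35}{2} - \frac{21}{2}\right) + 26\right)}{16 \left(- \frac{35}{2} - \frac{21}{2}\right)} 107 = \frac{1 + 2 \left(-28\right) \left(-28 + 26\right)}{16 \left(-28\right)} 107 = \frac{1}{16} \left(- \frac{1}{28}\right) \left(1 + 2 \left(-28\right) \left(-2\right)\right) 107 = \frac{1}{16} \left(- \frac{1}{28}\right) \left(1 + 112\right) 107 = \frac{1}{16} \left(- \frac{1}{28}\right) 113 \cdot 107 = \left(- \frac{113}{448}\right) 107 = - \frac{12091}{448}$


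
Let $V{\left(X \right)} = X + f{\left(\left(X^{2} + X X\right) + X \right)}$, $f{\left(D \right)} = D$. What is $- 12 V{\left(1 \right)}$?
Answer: $-48$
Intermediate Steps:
$V{\left(X \right)} = 2 X + 2 X^{2}$ ($V{\left(X \right)} = X + \left(\left(X^{2} + X X\right) + X\right) = X + \left(\left(X^{2} + X^{2}\right) + X\right) = X + \left(2 X^{2} + X\right) = X + \left(X + 2 X^{2}\right) = 2 X + 2 X^{2}$)
$- 12 V{\left(1 \right)} = - 12 \cdot 2 \cdot 1 \left(1 + 1\right) = - 12 \cdot 2 \cdot 1 \cdot 2 = \left(-12\right) 4 = -48$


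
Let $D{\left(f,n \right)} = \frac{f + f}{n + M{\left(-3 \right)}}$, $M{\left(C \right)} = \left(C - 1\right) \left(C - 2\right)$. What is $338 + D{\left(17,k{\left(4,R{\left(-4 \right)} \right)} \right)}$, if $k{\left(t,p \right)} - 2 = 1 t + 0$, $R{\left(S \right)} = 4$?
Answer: $\frac{4411}{13} \approx 339.31$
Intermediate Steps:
$M{\left(C \right)} = \left(-1 + C\right) \left(-2 + C\right)$
$k{\left(t,p \right)} = 2 + t$ ($k{\left(t,p \right)} = 2 + \left(1 t + 0\right) = 2 + \left(t + 0\right) = 2 + t$)
$D{\left(f,n \right)} = \frac{2 f}{20 + n}$ ($D{\left(f,n \right)} = \frac{f + f}{n + \left(2 + \left(-3\right)^{2} - -9\right)} = \frac{2 f}{n + \left(2 + 9 + 9\right)} = \frac{2 f}{n + 20} = \frac{2 f}{20 + n}$)
$338 + D{\left(17,k{\left(4,R{\left(-4 \right)} \right)} \right)} = 338 + 2 \cdot 17 \frac{1}{20 + \left(2 + 4\right)} = 338 + 2 \cdot 17 \frac{1}{20 + 6} = 338 + 2 \cdot 17 \cdot \frac{1}{26} = 338 + \frac{17}{13} = \frac{4411}{13}$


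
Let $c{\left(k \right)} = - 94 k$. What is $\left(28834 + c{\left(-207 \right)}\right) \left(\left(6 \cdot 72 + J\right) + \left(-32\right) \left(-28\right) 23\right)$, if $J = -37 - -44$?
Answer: $1016401724$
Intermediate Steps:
$J = 7$ ($J = -37 + 44 = 7$)
$\left(28834 + c{\left(-207 \right)}\right) \left(\left(6 \cdot 72 + J\right) + \left(-32\right) \left(-28\right) 23\right) = \left(28834 - -19458\right) \left(\left(6 \cdot 72 + 7\right) + \left(-32\right) \left(-28\right) 23\right) = \left(28834 + 19458\right) \left(\left(432 + 7\right) + 896 \cdot 23\right) = 48292 \left(439 + 20608\right) = 48292 \cdot 21047 = 1016401724$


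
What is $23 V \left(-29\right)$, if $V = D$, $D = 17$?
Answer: $-11339$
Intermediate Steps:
$V = 17$
$23 V \left(-29\right) = 23 \cdot 17 \left(-29\right) = 391 \left(-29\right) = -11339$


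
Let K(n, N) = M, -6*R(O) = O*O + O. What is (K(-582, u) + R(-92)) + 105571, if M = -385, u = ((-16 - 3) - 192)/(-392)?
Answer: 311372/3 ≈ 1.0379e+5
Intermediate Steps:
R(O) = -O/6 - O²/6 (R(O) = -(O*O + O)/6 = -(O² + O)/6 = -(O + O²)/6 = -O/6 - O²/6)
u = 211/392 (u = (-19 - 192)*(-1/392) = -211*(-1/392) = 211/392 ≈ 0.53827)
K(n, N) = -385
(K(-582, u) + R(-92)) + 105571 = (-385 - ⅙*(-92)*(1 - 92)) + 105571 = (-385 - ⅙*(-92)*(-91)) + 105571 = (-385 - 4186/3) + 105571 = -5341/3 + 105571 = 311372/3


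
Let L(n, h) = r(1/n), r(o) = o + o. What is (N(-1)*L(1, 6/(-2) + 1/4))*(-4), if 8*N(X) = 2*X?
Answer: 2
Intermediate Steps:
r(o) = 2*o
N(X) = X/4 (N(X) = (2*X)/8 = X/4)
L(n, h) = 2/n
(N(-1)*L(1, 6/(-2) + 1/4))*(-4) = (((1/4)*(-1))*(2/1))*(-4) = -1/2*(-4) = 2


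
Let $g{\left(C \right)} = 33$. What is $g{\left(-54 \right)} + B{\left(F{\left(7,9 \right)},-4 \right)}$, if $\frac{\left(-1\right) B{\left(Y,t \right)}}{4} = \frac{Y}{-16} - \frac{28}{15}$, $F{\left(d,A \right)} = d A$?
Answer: $\frac{3373}{60} \approx 56.217$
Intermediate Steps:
$F{\left(d,A \right)} = A d$
$B{\left(Y,t \right)} = \frac{112}{15} + \frac{Y}{4}$ ($B{\left(Y,t \right)} = - 4 \left(\frac{Y}{-16} - \frac{28}{15}\right) = - 4 \left(Y \left(- \frac{1}{16}\right) - \frac{28}{15}\right) = - 4 \left(- \frac{Y}{16} - \frac{28}{15}\right) = - 4 \left(- \frac{28}{15} - \frac{Y}{16}\right) = \frac{112}{15} + \frac{Y}{4}$)
$g{\left(-54 \right)} + B{\left(F{\left(7,9 \right)},-4 \right)} = 33 + \left(\frac{112}{15} + \frac{9 \cdot 7}{4}\right) = 33 + \left(\frac{112}{15} + \frac{1}{4} \cdot 63\right) = 33 + \left(\frac{112}{15} + \frac{63}{4}\right) = 33 + \frac{1393}{60} = \frac{3373}{60}$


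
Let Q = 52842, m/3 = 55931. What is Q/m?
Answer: 17614/55931 ≈ 0.31492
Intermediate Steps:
m = 167793 (m = 3*55931 = 167793)
Q/m = 52842/167793 = 52842*(1/167793) = 17614/55931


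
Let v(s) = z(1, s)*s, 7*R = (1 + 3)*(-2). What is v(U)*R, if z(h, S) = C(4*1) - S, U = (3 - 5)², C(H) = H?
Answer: 0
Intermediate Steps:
U = 4 (U = (-2)² = 4)
z(h, S) = 4 - S (z(h, S) = 4*1 - S = 4 - S)
R = -8/7 (R = ((1 + 3)*(-2))/7 = (4*(-2))/7 = (⅐)*(-8) = -8/7 ≈ -1.1429)
v(s) = s*(4 - s) (v(s) = (4 - s)*s = s*(4 - s))
v(U)*R = (4*(4 - 1*4))*(-8/7) = (4*(4 - 4))*(-8/7) = (4*0)*(-8/7) = 0*(-8/7) = 0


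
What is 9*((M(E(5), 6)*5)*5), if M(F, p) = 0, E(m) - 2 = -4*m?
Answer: 0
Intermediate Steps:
E(m) = 2 - 4*m
9*((M(E(5), 6)*5)*5) = 9*((0*5)*5) = 9*(0*5) = 9*0 = 0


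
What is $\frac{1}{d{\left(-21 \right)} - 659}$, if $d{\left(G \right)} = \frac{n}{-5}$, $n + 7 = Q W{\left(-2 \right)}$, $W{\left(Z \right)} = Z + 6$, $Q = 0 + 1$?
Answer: $- \frac{5}{3292} \approx -0.0015188$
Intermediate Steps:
$Q = 1$
$W{\left(Z \right)} = 6 + Z$
$n = -3$ ($n = -7 + 1 \left(6 - 2\right) = -7 + 1 \cdot 4 = -7 + 4 = -3$)
$d{\left(G \right)} = \frac{3}{5}$ ($d{\left(G \right)} = - \frac{3}{-5} = \left(-3\right) \left(- \frac{1}{5}\right) = \frac{3}{5}$)
$\frac{1}{d{\left(-21 \right)} - 659} = \frac{1}{\frac{3}{5} - 659} = \frac{1}{- \frac{3292}{5}} = - \frac{5}{3292}$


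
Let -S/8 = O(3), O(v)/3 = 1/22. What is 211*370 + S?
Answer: 858758/11 ≈ 78069.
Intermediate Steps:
O(v) = 3/22
S = -12/11 (S = -8*3/22 = -12/11 ≈ -1.0909)
211*370 + S = 211*370 - 12/11 = 78070 - 12/11 = 858758/11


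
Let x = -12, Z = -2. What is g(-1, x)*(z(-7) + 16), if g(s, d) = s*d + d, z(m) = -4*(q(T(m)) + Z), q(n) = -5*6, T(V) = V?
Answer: 0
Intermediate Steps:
q(n) = -30
z(m) = 128 (z(m) = -4*(-30 - 2) = -4*(-32) = 128)
g(s, d) = d + d*s (g(s, d) = d*s + d = d + d*s)
g(-1, x)*(z(-7) + 16) = (-12*(1 - 1))*(128 + 16) = -12*0*144 = 0*144 = 0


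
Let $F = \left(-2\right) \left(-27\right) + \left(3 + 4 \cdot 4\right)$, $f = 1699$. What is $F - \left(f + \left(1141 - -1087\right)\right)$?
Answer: $-3854$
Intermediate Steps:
$F = 73$ ($F = 54 + \left(3 + 16\right) = 54 + 19 = 73$)
$F - \left(f + \left(1141 - -1087\right)\right) = 73 - \left(1699 + \left(1141 - -1087\right)\right) = 73 - \left(1699 + \left(1141 + 1087\right)\right) = 73 - \left(1699 + 2228\right) = 73 - 3927 = -3854$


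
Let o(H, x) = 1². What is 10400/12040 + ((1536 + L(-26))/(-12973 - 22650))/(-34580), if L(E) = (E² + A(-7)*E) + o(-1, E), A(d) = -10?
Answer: 45754287539/52969263620 ≈ 0.86379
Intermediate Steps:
o(H, x) = 1
L(E) = 1 + E² - 10*E (L(E) = (E² - 10*E) + 1 = 1 + E² - 10*E)
10400/12040 + ((1536 + L(-26))/(-12973 - 22650))/(-34580) = 10400/12040 + ((1536 + (1 + (-26)² - 10*(-26)))/(-12973 - 22650))/(-34580) = 10400*(1/12040) + ((1536 + (1 + 676 + 260))/(-35623))*(-1/34580) = 260/301 + ((1536 + 937)*(-1/35623))*(-1/34580) = 260/301 + (2473*(-1/35623))*(-1/34580) = 260/301 - 2473/35623*(-1/34580) = 260/301 + 2473/1231843340 = 45754287539/52969263620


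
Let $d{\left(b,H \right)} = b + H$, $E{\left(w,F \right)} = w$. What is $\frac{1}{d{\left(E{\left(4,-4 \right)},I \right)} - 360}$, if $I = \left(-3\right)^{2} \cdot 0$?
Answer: $- \frac{1}{356} \approx -0.002809$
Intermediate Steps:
$I = 0$ ($I = 9 \cdot 0 = 0$)
$d{\left(b,H \right)} = H + b$
$\frac{1}{d{\left(E{\left(4,-4 \right)},I \right)} - 360} = \frac{1}{\left(0 + 4\right) - 360} = \frac{1}{4 - 360} = \frac{1}{-356} = - \frac{1}{356}$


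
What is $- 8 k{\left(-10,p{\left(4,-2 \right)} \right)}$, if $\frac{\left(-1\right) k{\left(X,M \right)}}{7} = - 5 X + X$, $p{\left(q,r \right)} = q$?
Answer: $2240$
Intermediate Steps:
$k{\left(X,M \right)} = 28 X$ ($k{\left(X,M \right)} = - 7 \left(- 5 X + X\right) = - 7 \left(- 4 X\right) = 28 X$)
$- 8 k{\left(-10,p{\left(4,-2 \right)} \right)} = - 8 \cdot 28 \left(-10\right) = \left(-8\right) \left(-280\right) = 2240$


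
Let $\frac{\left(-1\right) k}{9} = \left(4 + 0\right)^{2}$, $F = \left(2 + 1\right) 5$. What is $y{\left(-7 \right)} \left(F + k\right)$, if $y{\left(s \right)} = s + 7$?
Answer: $0$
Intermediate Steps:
$y{\left(s \right)} = 7 + s$
$F = 15$ ($F = 3 \cdot 5 = 15$)
$k = -144$ ($k = - 9 \left(4 + 0\right)^{2} = - 9 \cdot 4^{2} = \left(-9\right) 16 = -144$)
$y{\left(-7 \right)} \left(F + k\right) = \left(7 - 7\right) \left(15 - 144\right) = 0 \left(-129\right) = 0$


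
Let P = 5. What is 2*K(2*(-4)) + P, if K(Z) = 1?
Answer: 7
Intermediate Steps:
2*K(2*(-4)) + P = 2*1 + 5 = 2 + 5 = 7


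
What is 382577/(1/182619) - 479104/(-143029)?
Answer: 9992839679833831/143029 ≈ 6.9866e+10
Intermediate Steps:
382577/(1/182619) - 479104/(-143029) = 382577/(1/182619) - 479104*(-1/143029) = 382577*182619 + 479104/143029 = 69865829163 + 479104/143029 = 9992839679833831/143029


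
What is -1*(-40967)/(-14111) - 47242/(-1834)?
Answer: 295749192/12939787 ≈ 22.856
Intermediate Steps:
-1*(-40967)/(-14111) - 47242/(-1834) = 40967*(-1/14111) - 47242*(-1/1834) = -40967/14111 + 23621/917 = 295749192/12939787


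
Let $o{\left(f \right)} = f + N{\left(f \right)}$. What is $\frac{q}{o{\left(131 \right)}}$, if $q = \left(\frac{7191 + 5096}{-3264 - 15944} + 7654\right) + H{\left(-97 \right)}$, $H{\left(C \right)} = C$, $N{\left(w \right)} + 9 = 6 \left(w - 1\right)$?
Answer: $\frac{13194779}{1575056} \approx 8.3773$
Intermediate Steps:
$N{\left(w \right)} = -15 + 6 w$ ($N{\left(w \right)} = -9 + 6 \left(w - 1\right) = -9 + 6 \left(-1 + w\right) = -9 + \left(-6 + 6 w\right) = -15 + 6 w$)
$o{\left(f \right)} = -15 + 7 f$ ($o{\left(f \right)} = f + \left(-15 + 6 f\right) = -15 + 7 f$)
$q = \frac{145142569}{19208}$ ($q = \left(\frac{7191 + 5096}{-3264 - 15944} + 7654\right) - 97 = \left(\frac{12287}{-19208} + 7654\right) - 97 = \left(12287 \left(- \frac{1}{19208}\right) + 7654\right) - 97 = \left(- \frac{12287}{19208} + 7654\right) - 97 = \frac{147005745}{19208} - 97 = \frac{145142569}{19208} \approx 7556.4$)
$\frac{q}{o{\left(131 \right)}} = \frac{145142569}{19208 \left(-15 + 7 \cdot 131\right)} = \frac{145142569}{19208 \left(-15 + 917\right)} = \frac{145142569}{19208 \cdot 902} = \frac{145142569}{19208} \cdot \frac{1}{902} = \frac{13194779}{1575056}$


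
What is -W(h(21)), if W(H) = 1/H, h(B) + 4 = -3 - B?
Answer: 1/28 ≈ 0.035714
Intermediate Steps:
h(B) = -7 - B (h(B) = -4 + (-3 - B) = -7 - B)
-W(h(21)) = -1/(-7 - 1*21) = -1/(-7 - 21) = -1/(-28) = -1*(-1/28) = 1/28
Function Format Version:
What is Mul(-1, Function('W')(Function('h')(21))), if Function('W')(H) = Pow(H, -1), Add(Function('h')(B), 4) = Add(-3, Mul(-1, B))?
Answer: Rational(1, 28) ≈ 0.035714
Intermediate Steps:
Function('h')(B) = Add(-7, Mul(-1, B)) (Function('h')(B) = Add(-4, Add(-3, Mul(-1, B))) = Add(-7, Mul(-1, B)))
Mul(-1, Function('W')(Function('h')(21))) = Mul(-1, Pow(Add(-7, Mul(-1, 21)), -1)) = Mul(-1, Pow(Add(-7, -21), -1)) = Mul(-1, Pow(-28, -1)) = Mul(-1, Rational(-1, 28)) = Rational(1, 28)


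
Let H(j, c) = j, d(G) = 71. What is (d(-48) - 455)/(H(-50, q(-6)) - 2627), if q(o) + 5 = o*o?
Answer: 384/2677 ≈ 0.14344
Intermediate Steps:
q(o) = -5 + o² (q(o) = -5 + o*o = -5 + o²)
(d(-48) - 455)/(H(-50, q(-6)) - 2627) = (71 - 455)/(-50 - 2627) = -384/(-2677) = -384*(-1/2677) = 384/2677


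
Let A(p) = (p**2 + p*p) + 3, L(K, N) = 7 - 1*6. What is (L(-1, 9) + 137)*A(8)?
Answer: 18078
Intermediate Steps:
L(K, N) = 1 (L(K, N) = 7 - 6 = 1)
A(p) = 3 + 2*p**2 (A(p) = (p**2 + p**2) + 3 = 2*p**2 + 3 = 3 + 2*p**2)
(L(-1, 9) + 137)*A(8) = (1 + 137)*(3 + 2*8**2) = 138*(3 + 2*64) = 138*(3 + 128) = 138*131 = 18078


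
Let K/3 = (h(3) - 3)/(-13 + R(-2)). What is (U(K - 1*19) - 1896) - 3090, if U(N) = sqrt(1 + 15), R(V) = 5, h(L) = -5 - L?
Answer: -4982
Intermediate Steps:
K = 33/8 (K = 3*(((-5 - 1*3) - 3)/(-13 + 5)) = 3*(((-5 - 3) - 3)/(-8)) = 3*((-8 - 3)*(-1/8)) = 3*(-11*(-1/8)) = 3*(11/8) = 33/8 ≈ 4.1250)
U(N) = 4 (U(N) = sqrt(16) = 4)
(U(K - 1*19) - 1896) - 3090 = (4 - 1896) - 3090 = -1892 - 3090 = -4982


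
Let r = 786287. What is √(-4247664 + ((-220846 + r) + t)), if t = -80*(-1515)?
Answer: I*√3561023 ≈ 1887.1*I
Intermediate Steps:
t = 121200
√(-4247664 + ((-220846 + r) + t)) = √(-4247664 + ((-220846 + 786287) + 121200)) = √(-4247664 + (565441 + 121200)) = √(-4247664 + 686641) = √(-3561023) = I*√3561023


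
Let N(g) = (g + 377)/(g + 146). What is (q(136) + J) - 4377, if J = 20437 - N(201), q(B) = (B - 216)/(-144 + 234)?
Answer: 50147402/3123 ≈ 16057.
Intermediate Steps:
N(g) = (377 + g)/(146 + g)
q(B) = -12/5 + B/90 (q(B) = (-216 + B)/90 = (-216 + B)*(1/90) = -12/5 + B/90)
J = 7091061/347 (J = 20437 - (377 + 201)/(146 + 201) = 20437 - 578/347 = 7091061/347 ≈ 20435.)
(q(136) + J) - 4377 = ((-12/5 + (1/90)*136) + 7091061/347) - 4377 = ((-12/5 + 68/45) + 7091061/347) - 4377 = (-8/9 + 7091061/347) - 4377 = 63816773/3123 - 4377 = 50147402/3123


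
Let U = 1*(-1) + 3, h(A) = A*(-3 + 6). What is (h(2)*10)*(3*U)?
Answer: 360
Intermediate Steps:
h(A) = 3*A (h(A) = A*3 = 3*A)
U = 2 (U = -1 + 3 = 2)
(h(2)*10)*(3*U) = ((3*2)*10)*(3*2) = (6*10)*6 = 60*6 = 360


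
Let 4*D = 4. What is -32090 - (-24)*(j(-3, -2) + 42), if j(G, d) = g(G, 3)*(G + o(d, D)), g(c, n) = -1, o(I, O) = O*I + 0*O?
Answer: -30962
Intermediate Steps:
D = 1 (D = (1/4)*4 = 1)
o(I, O) = I*O (o(I, O) = I*O + 0 = I*O)
j(G, d) = -G - d (j(G, d) = -(G + d*1) = -(G + d) = -G - d)
-32090 - (-24)*(j(-3, -2) + 42) = -32090 - (-24)*((-1*(-3) - 1*(-2)) + 42) = -32090 - (-24)*((3 + 2) + 42) = -32090 - (-24)*(5 + 42) = -32090 - (-24)*47 = -32090 - 1*(-1128) = -32090 + 1128 = -30962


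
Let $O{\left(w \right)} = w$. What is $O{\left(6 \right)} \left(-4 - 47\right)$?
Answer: $-306$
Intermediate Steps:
$O{\left(6 \right)} \left(-4 - 47\right) = 6 \left(-4 - 47\right) = 6 \left(-51\right) = -306$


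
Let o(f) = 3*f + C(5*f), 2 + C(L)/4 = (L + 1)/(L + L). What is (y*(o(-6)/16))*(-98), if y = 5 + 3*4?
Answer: 300713/120 ≈ 2505.9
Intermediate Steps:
C(L) = -8 + 2*(1 + L)/L (C(L) = -8 + 4*((L + 1)/(L + L)) = -8 + 4*((1 + L)/((2*L))) = -8 + 4*((1 + L)*(1/(2*L))) = -8 + 4*((1 + L)/(2*L)) = -8 + 2*(1 + L)/L)
y = 17 (y = 5 + 12 = 17)
o(f) = -6 + 3*f + 2/(5*f) (o(f) = 3*f + (-6 + 2/((5*f))) = 3*f + (-6 + 2*(1/(5*f))) = 3*f + (-6 + 2/(5*f)) = -6 + 3*f + 2/(5*f))
(y*(o(-6)/16))*(-98) = (17*((-6 + 3*(-6) + (2/5)/(-6))/16))*(-98) = (17*((-6 - 18 + (2/5)*(-1/6))*(1/16)))*(-98) = (17*((-6 - 18 - 1/15)*(1/16)))*(-98) = (17*(-361/15*1/16))*(-98) = (17*(-361/240))*(-98) = -6137/240*(-98) = 300713/120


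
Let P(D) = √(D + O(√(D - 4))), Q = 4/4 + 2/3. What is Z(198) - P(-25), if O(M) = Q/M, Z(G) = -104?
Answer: -104 - √(-189225 - 435*I*√29)/87 ≈ -104.03 + 5.0001*I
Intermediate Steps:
Q = 5/3 (Q = 4*(¼) + 2*(⅓) = 1 + ⅔ = 5/3 ≈ 1.6667)
O(M) = 5/(3*M)
P(D) = √(D + 5/(3*√(-4 + D))) (P(D) = √(D + 5/(3*(√(D - 4)))) = √(D + 5/(3*(√(-4 + D)))) = √(D + 5/(3*√(-4 + D))))
Z(198) - P(-25) = -104 - √(9*(-25) + 15/√(-4 - 25))/3 = -104 - √(-225 + 15/√(-29))/3 = -104 - √(-225 + 15*(-I*√29/29))/3 = -104 - √(-225 - 15*I*√29/29)/3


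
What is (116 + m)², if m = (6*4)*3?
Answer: 35344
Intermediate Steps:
m = 72 (m = 24*3 = 72)
(116 + m)² = (116 + 72)² = 188² = 35344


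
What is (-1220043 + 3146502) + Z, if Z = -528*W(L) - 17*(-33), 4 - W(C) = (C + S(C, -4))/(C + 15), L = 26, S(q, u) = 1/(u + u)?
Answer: 78934890/41 ≈ 1.9252e+6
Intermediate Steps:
S(q, u) = 1/(2*u)
W(C) = 4 - (-⅛ + C)/(15 + C) (W(C) = 4 - (C + (½)/(-4))/(C + 15) = 4 - (C + (½)*(-¼))/(15 + C) = 4 - (C - ⅛)/(15 + C) = 4 - (-⅛ + C)/(15 + C))
Z = -49929/41 (Z = -66*(481 + 24*26)/(15 + 26) - 17*(-33) = -66*(481 + 624)/41 + 561 = -66*1105/41 + 561 = -528*1105/328 + 561 = -72930/41 + 561 = -49929/41 ≈ -1217.8)
(-1220043 + 3146502) + Z = (-1220043 + 3146502) - 49929/41 = 1926459 - 49929/41 = 78934890/41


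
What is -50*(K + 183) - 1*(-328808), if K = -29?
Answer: 321108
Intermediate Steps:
-50*(K + 183) - 1*(-328808) = -50*(-29 + 183) - 1*(-328808) = -50*154 + 328808 = -7700 + 328808 = 321108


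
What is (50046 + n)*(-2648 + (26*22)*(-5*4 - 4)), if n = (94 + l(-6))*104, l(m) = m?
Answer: -969426448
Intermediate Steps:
n = 9152 (n = (94 - 6)*104 = 88*104 = 9152)
(50046 + n)*(-2648 + (26*22)*(-5*4 - 4)) = (50046 + 9152)*(-2648 + (26*22)*(-5*4 - 4)) = 59198*(-2648 + 572*(-20 - 4)) = 59198*(-2648 + 572*(-24)) = 59198*(-2648 - 13728) = 59198*(-16376) = -969426448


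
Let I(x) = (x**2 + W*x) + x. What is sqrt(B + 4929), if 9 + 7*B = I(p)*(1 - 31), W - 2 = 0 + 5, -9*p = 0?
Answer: sqrt(241458)/7 ≈ 70.198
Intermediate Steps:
p = 0 (p = -1/9*0 = 0)
W = 7 (W = 2 + (0 + 5) = 2 + 5 = 7)
I(x) = x**2 + 8*x (I(x) = (x**2 + 7*x) + x = x**2 + 8*x)
B = -9/7 (B = -9/7 + ((0*(8 + 0))*(1 - 31))/7 = -9/7 + ((0*8)*(-30))/7 = -9/7 + (0*(-30))/7 = -9/7 + (1/7)*0 = -9/7 + 0 = -9/7 ≈ -1.2857)
sqrt(B + 4929) = sqrt(-9/7 + 4929) = sqrt(34494/7) = sqrt(241458)/7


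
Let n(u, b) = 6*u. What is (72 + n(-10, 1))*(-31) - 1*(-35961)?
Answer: 35589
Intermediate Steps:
(72 + n(-10, 1))*(-31) - 1*(-35961) = (72 + 6*(-10))*(-31) - 1*(-35961) = (72 - 60)*(-31) + 35961 = 12*(-31) + 35961 = -372 + 35961 = 35589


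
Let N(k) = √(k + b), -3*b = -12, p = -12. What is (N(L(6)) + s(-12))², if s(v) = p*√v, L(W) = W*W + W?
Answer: -1682 - 48*I*√138 ≈ -1682.0 - 563.87*I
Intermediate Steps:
b = 4 (b = -⅓*(-12) = 4)
L(W) = W + W² (L(W) = W² + W = W + W²)
s(v) = -12*√v
N(k) = √(4 + k) (N(k) = √(k + 4) = √(4 + k))
(N(L(6)) + s(-12))² = (√(4 + 6*(1 + 6)) - 24*I*√3)² = (√(4 + 6*7) - 24*I*√3)² = (√(4 + 42) - 24*I*√3)² = (√46 - 24*I*√3)²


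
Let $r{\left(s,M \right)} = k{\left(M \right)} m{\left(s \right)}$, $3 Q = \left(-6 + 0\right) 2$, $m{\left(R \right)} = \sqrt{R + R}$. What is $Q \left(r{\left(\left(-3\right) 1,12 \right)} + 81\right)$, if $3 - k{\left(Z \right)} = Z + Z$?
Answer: $-324 + 84 i \sqrt{6} \approx -324.0 + 205.76 i$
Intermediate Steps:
$m{\left(R \right)} = \sqrt{2} \sqrt{R}$ ($m{\left(R \right)} = \sqrt{2 R} = \sqrt{2} \sqrt{R}$)
$k{\left(Z \right)} = 3 - 2 Z$ ($k{\left(Z \right)} = 3 - \left(Z + Z\right) = 3 - 2 Z$)
$Q = -4$ ($Q = \frac{\left(-6 + 0\right) 2}{3} = \frac{\left(-6\right) 2}{3} = \frac{1}{3} \left(-12\right) = -4$)
$r{\left(s,M \right)} = \sqrt{2} \sqrt{s} \left(3 - 2 M\right)$ ($r{\left(s,M \right)} = \left(3 - 2 M\right) \sqrt{2} \sqrt{s} = \sqrt{2} \sqrt{s} \left(3 - 2 M\right)$)
$Q \left(r{\left(\left(-3\right) 1,12 \right)} + 81\right) = - 4 \left(\sqrt{2} \sqrt{\left(-3\right) 1} \left(3 - 24\right) + 81\right) = - 4 \left(\sqrt{2} \sqrt{-3} \left(3 - 24\right) + 81\right) = - 4 \left(\sqrt{2} i \sqrt{3} \left(-21\right) + 81\right) = - 4 \left(- 21 i \sqrt{6} + 81\right) = - 4 \left(81 - 21 i \sqrt{6}\right) = -324 + 84 i \sqrt{6}$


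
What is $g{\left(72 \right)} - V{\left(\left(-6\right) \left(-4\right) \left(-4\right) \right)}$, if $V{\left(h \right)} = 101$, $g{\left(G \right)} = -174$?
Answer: $-275$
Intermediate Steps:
$g{\left(72 \right)} - V{\left(\left(-6\right) \left(-4\right) \left(-4\right) \right)} = -174 - 101 = -275$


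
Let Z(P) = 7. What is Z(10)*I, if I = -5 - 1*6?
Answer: -77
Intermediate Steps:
I = -11 (I = -5 - 6 = -11)
Z(10)*I = 7*(-11) = -77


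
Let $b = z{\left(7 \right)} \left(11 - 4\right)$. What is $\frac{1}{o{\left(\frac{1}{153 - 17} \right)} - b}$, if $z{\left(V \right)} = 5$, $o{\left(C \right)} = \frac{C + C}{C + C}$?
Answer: $- \frac{1}{34} \approx -0.029412$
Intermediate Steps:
$o{\left(C \right)} = 1$ ($o{\left(C \right)} = \frac{2 C}{2 C} = 2 C \frac{1}{2 C} = 1$)
$b = 35$ ($b = 5 \left(11 - 4\right) = 5 \cdot 7 = 35$)
$\frac{1}{o{\left(\frac{1}{153 - 17} \right)} - b} = \frac{1}{1 - 35} = \frac{1}{-34} = - \frac{1}{34}$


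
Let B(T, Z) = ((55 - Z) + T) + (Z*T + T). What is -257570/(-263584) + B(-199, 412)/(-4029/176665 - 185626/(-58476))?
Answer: -56325146042878641865/2145443120257456 ≈ -26253.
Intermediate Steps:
B(T, Z) = 55 - Z + 2*T + T*Z (B(T, Z) = (55 + T - Z) + (T*Z + T) = (55 + T - Z) + (T + T*Z) = 55 - Z + 2*T + T*Z)
-257570/(-263584) + B(-199, 412)/(-4029/176665 - 185626/(-58476)) = -257570/(-263584) + (55 - 1*412 + 2*(-199) - 199*412)/(-4029/176665 - 185626/(-58476)) = -257570*(-1/263584) + (55 - 412 - 398 - 81988)/(-4029*1/176665 - 185626*(-1/58476)) = 128785/131792 - 82743/(-4029/176665 + 92813/29238) = 128785/131792 - 82743/16279008743/5165331270 = 128785/131792 - 82743*5165331270/16279008743 = 128785/131792 - 427395005273610/16279008743 = -56325146042878641865/2145443120257456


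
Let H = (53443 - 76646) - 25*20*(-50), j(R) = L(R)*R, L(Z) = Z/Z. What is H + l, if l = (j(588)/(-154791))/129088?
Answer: 61066401551/33982416 ≈ 1797.0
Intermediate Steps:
L(Z) = 1
j(R) = R (j(R) = 1*R = R)
H = 1797 (H = -23203 - 500*(-50) = -23203 + 25000 = 1797)
l = -1/33982416 (l = (588/(-154791))/129088 = (588*(-1/154791))*(1/129088) = -4/1053*1/129088 = -1/33982416 ≈ -2.9427e-8)
H + l = 1797 - 1/33982416 = 61066401551/33982416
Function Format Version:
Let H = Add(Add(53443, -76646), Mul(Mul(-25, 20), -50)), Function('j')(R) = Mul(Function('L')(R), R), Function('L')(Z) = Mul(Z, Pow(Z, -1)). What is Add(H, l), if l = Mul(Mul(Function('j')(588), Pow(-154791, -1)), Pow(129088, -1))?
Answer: Rational(61066401551, 33982416) ≈ 1797.0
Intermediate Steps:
Function('L')(Z) = 1
Function('j')(R) = R (Function('j')(R) = Mul(1, R) = R)
H = 1797 (H = Add(-23203, Mul(-500, -50)) = Add(-23203, 25000) = 1797)
l = Rational(-1, 33982416) (l = Mul(Mul(588, Pow(-154791, -1)), Pow(129088, -1)) = Mul(Mul(588, Rational(-1, 154791)), Rational(1, 129088)) = Mul(Rational(-4, 1053), Rational(1, 129088)) = Rational(-1, 33982416) ≈ -2.9427e-8)
Add(H, l) = Add(1797, Rational(-1, 33982416)) = Rational(61066401551, 33982416)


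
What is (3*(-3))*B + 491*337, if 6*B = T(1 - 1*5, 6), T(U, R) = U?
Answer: 165473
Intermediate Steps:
B = -2/3 (B = (1 - 1*5)/6 = (1 - 5)/6 = (1/6)*(-4) = -2/3 ≈ -0.66667)
(3*(-3))*B + 491*337 = (3*(-3))*(-2/3) + 491*337 = -9*(-2/3) + 165467 = 6 + 165467 = 165473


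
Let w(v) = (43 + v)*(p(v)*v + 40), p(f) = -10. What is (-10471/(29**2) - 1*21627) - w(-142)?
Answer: 103359362/841 ≈ 1.2290e+5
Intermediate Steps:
w(v) = (40 - 10*v)*(43 + v) (w(v) = (43 + v)*(-10*v + 40) = (43 + v)*(40 - 10*v) = (40 - 10*v)*(43 + v))
(-10471/(29**2) - 1*21627) - w(-142) = (-10471/(29**2) - 1*21627) - (1720 - 390*(-142) - 10*(-142)**2) = (-10471/841 - 21627) - (1720 + 55380 - 10*20164) = (-10471*1/841 - 21627) - (1720 + 55380 - 201640) = (-10471/841 - 21627) - 1*(-144540) = -18198778/841 + 144540 = 103359362/841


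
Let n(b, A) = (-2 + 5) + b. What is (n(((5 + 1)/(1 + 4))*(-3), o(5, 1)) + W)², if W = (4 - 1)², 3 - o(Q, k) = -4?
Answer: 1764/25 ≈ 70.560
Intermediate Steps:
o(Q, k) = 7 (o(Q, k) = 3 - 1*(-4) = 3 + 4 = 7)
W = 9 (W = 3² = 9)
n(b, A) = 3 + b
(n(((5 + 1)/(1 + 4))*(-3), o(5, 1)) + W)² = ((3 + ((5 + 1)/(1 + 4))*(-3)) + 9)² = ((3 + (6/5)*(-3)) + 9)² = ((3 - 18/5) + 9)² = (-⅗ + 9)² = (42/5)² = 1764/25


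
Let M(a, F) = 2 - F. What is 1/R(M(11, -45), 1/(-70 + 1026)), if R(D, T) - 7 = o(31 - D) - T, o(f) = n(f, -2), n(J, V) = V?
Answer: 956/4779 ≈ 0.20004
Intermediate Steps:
o(f) = -2
R(D, T) = 5 - T (R(D, T) = 7 + (-2 - T) = 5 - T)
1/R(M(11, -45), 1/(-70 + 1026)) = 1/(5 - 1/(-70 + 1026)) = 1/(5 - 1/956) = 1/(4779/956) = 956/4779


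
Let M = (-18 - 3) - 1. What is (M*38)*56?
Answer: -46816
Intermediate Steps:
M = -22 (M = -21 - 1 = -22)
(M*38)*56 = -22*38*56 = -836*56 = -46816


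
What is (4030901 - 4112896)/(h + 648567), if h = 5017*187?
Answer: -81995/1586746 ≈ -0.051675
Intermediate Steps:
h = 938179
(4030901 - 4112896)/(h + 648567) = (4030901 - 4112896)/(938179 + 648567) = -81995/1586746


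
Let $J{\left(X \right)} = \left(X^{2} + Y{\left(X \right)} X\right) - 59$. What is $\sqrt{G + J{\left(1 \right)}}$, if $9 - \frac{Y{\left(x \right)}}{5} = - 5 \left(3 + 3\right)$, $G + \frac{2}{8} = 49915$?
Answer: $\frac{\sqrt{200207}}{2} \approx 223.72$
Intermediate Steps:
$G = \frac{199659}{4}$ ($G = - \frac{1}{4} + 49915 = \frac{199659}{4} \approx 49915.0$)
$Y{\left(x \right)} = 195$ ($Y{\left(x \right)} = 45 - 5 \left(- 5 \left(3 + 3\right)\right) = 45 - 5 \left(\left(-5\right) 6\right) = 45 - -150 = 45 + 150 = 195$)
$J{\left(X \right)} = -59 + X^{2} + 195 X$ ($J{\left(X \right)} = \left(X^{2} + 195 X\right) - 59 = -59 + X^{2} + 195 X$)
$\sqrt{G + J{\left(1 \right)}} = \sqrt{\frac{199659}{4} + \left(-59 + 1^{2} + 195 \cdot 1\right)} = \sqrt{\frac{199659}{4} + \left(-59 + 1 + 195\right)} = \sqrt{\frac{199659}{4} + 137} = \sqrt{\frac{200207}{4}} = \frac{\sqrt{200207}}{2}$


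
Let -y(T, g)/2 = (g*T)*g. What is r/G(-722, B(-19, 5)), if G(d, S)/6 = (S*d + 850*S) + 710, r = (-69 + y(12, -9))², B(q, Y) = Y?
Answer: 450241/900 ≈ 500.27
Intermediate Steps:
y(T, g) = -2*T*g² (y(T, g) = -2*g*T*g = -2*T*g*g = -2*T*g²)
r = 4052169 (r = (-69 - 2*12*(-9)²)² = (-69 - 2*12*81)² = (-69 - 1944)² = (-2013)² = 4052169)
G(d, S) = 4260 + 5100*S + 6*S*d (G(d, S) = 6*((S*d + 850*S) + 710) = 6*((850*S + S*d) + 710) = 6*(710 + 850*S + S*d) = 4260 + 5100*S + 6*S*d)
r/G(-722, B(-19, 5)) = 4052169/(4260 + 5100*5 + 6*5*(-722)) = 4052169/(4260 + 25500 - 21660) = 4052169/8100 = 4052169*(1/8100) = 450241/900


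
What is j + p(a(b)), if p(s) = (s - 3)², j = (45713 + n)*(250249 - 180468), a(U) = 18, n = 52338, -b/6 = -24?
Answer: 6842097056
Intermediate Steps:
b = 144 (b = -6*(-24) = 144)
j = 6842096831 (j = (45713 + 52338)*(250249 - 180468) = 98051*69781 = 6842096831)
p(s) = (-3 + s)²
j + p(a(b)) = 6842096831 + (-3 + 18)² = 6842096831 + 15² = 6842096831 + 225 = 6842097056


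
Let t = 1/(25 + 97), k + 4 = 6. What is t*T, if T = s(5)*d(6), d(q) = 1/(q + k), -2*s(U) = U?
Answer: -5/1952 ≈ -0.0025615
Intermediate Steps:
k = 2 (k = -4 + 6 = 2)
s(U) = -U/2
d(q) = 1/(2 + q) (d(q) = 1/(q + 2) = 1/(2 + q))
t = 1/122 ≈ 0.0081967
T = -5/16 (T = (-½*5)/(2 + 6) = -5/2/8 = -5/2*⅛ = -5/16 ≈ -0.31250)
t*T = (1/122)*(-5/16) = -5/1952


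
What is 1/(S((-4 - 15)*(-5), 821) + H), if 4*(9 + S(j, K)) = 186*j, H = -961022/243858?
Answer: 243858/1074086971 ≈ 0.00022704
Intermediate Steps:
H = -480511/121929 (H = -961022*1/243858 = -480511/121929 ≈ -3.9409)
S(j, K) = -9 + 93*j/2 (S(j, K) = -9 + (186*j)/4 = -9 + 93*j/2)
1/(S((-4 - 15)*(-5), 821) + H) = 1/((-9 + 93*((-4 - 15)*(-5))/2) - 480511/121929) = 1/((-9 + 93*(-19*(-5))/2) - 480511/121929) = 1/((-9 + (93/2)*95) - 480511/121929) = 1/((-9 + 8835/2) - 480511/121929) = 1/(8817/2 - 480511/121929) = 1/(1074086971/243858) = 243858/1074086971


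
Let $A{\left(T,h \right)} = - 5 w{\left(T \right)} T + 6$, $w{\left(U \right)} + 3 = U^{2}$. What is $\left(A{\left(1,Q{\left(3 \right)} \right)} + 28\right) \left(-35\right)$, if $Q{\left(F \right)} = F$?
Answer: $-1540$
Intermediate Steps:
$w{\left(U \right)} = -3 + U^{2}$
$A{\left(T,h \right)} = 6 - 5 T \left(-3 + T^{2}\right)$ ($A{\left(T,h \right)} = - 5 \left(-3 + T^{2}\right) T + 6 = - 5 T \left(-3 + T^{2}\right) + 6 = 6 - 5 T \left(-3 + T^{2}\right)$)
$\left(A{\left(1,Q{\left(3 \right)} \right)} + 28\right) \left(-35\right) = \left(\left(6 - 5 \left(-3 + 1^{2}\right)\right) + 28\right) \left(-35\right) = \left(\left(6 - 5 \left(-3 + 1\right)\right) + 28\right) \left(-35\right) = \left(\left(6 - 5 \left(-2\right)\right) + 28\right) \left(-35\right) = \left(\left(6 + 10\right) + 28\right) \left(-35\right) = \left(16 + 28\right) \left(-35\right) = 44 \left(-35\right) = -1540$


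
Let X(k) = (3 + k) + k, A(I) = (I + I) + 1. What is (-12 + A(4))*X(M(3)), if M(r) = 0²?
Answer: -9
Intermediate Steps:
A(I) = 1 + 2*I (A(I) = 2*I + 1 = 1 + 2*I)
M(r) = 0
X(k) = 3 + 2*k
(-12 + A(4))*X(M(3)) = (-12 + (1 + 2*4))*(3 + 2*0) = (-12 + (1 + 8))*(3 + 0) = (-12 + 9)*3 = -3*3 = -9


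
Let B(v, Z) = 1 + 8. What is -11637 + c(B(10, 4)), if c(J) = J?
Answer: -11628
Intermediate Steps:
B(v, Z) = 9
-11637 + c(B(10, 4)) = -11637 + 9 = -11628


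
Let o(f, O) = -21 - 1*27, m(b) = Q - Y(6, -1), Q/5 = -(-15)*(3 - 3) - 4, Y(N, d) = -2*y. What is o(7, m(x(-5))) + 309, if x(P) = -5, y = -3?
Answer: 261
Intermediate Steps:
Y(N, d) = 6 (Y(N, d) = -2*(-3) = 6)
Q = -20 (Q = 5*(-(-15)*(3 - 3) - 4) = 5*(-(-15)*0 - 4) = 5*(-3*0 - 4) = 5*(0 - 4) = 5*(-4) = -20)
m(b) = -26 (m(b) = -20 - 1*6 = -20 - 6 = -26)
o(f, O) = -48 (o(f, O) = -21 - 27 = -48)
o(7, m(x(-5))) + 309 = -48 + 309 = 261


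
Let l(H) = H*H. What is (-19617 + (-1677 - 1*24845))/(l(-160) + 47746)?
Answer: -46139/73346 ≈ -0.62906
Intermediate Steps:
l(H) = H²
(-19617 + (-1677 - 1*24845))/(l(-160) + 47746) = (-19617 + (-1677 - 1*24845))/((-160)² + 47746) = (-19617 + (-1677 - 24845))/(25600 + 47746) = (-19617 - 26522)/73346 = -46139*1/73346 = -46139/73346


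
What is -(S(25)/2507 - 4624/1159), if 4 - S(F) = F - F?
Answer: 11587732/2905613 ≈ 3.9881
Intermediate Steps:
S(F) = 4 (S(F) = 4 - (F - F) = 4 - 1*0 = 4 + 0 = 4)
-(S(25)/2507 - 4624/1159) = -(4/2507 - 4624/1159) = -1*(-11587732/2905613) = 11587732/2905613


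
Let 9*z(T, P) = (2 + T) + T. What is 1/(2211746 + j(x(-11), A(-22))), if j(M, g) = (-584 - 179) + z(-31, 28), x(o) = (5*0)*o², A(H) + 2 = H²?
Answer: 3/6632929 ≈ 4.5229e-7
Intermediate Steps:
z(T, P) = 2/9 + 2*T/9 (z(T, P) = ((2 + T) + T)/9 = (2 + 2*T)/9 = 2/9 + 2*T/9)
A(H) = -2 + H²
x(o) = 0 (x(o) = 0*o² = 0)
j(M, g) = -2309/3 (j(M, g) = (-584 - 179) + (2/9 + (2/9)*(-31)) = -763 + (2/9 - 62/9) = -763 - 20/3 = -2309/3)
1/(2211746 + j(x(-11), A(-22))) = 1/(2211746 - 2309/3) = 1/(6632929/3) = 3/6632929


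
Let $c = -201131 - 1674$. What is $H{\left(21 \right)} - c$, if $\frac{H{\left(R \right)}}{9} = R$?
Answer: $202994$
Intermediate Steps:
$H{\left(R \right)} = 9 R$
$c = -202805$
$H{\left(21 \right)} - c = 9 \cdot 21 - -202805 = 189 + 202805 = 202994$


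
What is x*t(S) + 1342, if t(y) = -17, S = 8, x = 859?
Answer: -13261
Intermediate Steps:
x*t(S) + 1342 = 859*(-17) + 1342 = -14603 + 1342 = -13261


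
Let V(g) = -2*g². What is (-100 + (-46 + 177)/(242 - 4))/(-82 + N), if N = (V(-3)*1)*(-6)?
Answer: -23669/6188 ≈ -3.8250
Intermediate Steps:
N = 108 (N = (-2*(-3)²*1)*(-6) = (-2*9*1)*(-6) = -18*1*(-6) = -18*(-6) = 108)
(-100 + (-46 + 177)/(242 - 4))/(-82 + N) = (-100 + (-46 + 177)/(242 - 4))/(-82 + 108) = (-100 + 131/238)/26 = (-100 + 131*(1/238))*(1/26) = (-100 + 131/238)*(1/26) = -23669/238*1/26 = -23669/6188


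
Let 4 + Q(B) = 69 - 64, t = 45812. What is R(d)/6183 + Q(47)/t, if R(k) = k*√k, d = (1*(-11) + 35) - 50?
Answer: 1/45812 - 26*I*√26/6183 ≈ 2.1828e-5 - 0.021442*I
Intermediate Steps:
d = -26 (d = (-11 + 35) - 50 = 24 - 50 = -26)
R(k) = k^(3/2)
Q(B) = 1 (Q(B) = -4 + (69 - 64) = -4 + 5 = 1)
R(d)/6183 + Q(47)/t = (-26)^(3/2)/6183 + 1/45812 = -26*I*√26*(1/6183) + 1*(1/45812) = -26*I*√26/6183 + 1/45812 = 1/45812 - 26*I*√26/6183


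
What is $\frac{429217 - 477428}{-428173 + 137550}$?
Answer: $\frac{48211}{290623} \approx 0.16589$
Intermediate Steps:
$\frac{429217 - 477428}{-428173 + 137550} = - \frac{48211}{-290623} = \left(-48211\right) \left(- \frac{1}{290623}\right) = \frac{48211}{290623}$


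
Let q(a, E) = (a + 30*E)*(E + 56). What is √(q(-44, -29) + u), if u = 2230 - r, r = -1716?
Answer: 2*I*√5183 ≈ 143.99*I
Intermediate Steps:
u = 3946 (u = 2230 - 1*(-1716) = 2230 + 1716 = 3946)
q(a, E) = (56 + E)*(a + 30*E) (q(a, E) = (a + 30*E)*(56 + E) = (56 + E)*(a + 30*E))
√(q(-44, -29) + u) = √((30*(-29)² + 56*(-44) + 1680*(-29) - 29*(-44)) + 3946) = √((30*841 - 2464 - 48720 + 1276) + 3946) = √((25230 - 2464 - 48720 + 1276) + 3946) = √(-24678 + 3946) = √(-20732) = 2*I*√5183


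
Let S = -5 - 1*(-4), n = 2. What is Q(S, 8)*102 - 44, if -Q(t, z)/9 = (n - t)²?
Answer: -8306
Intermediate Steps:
S = -1 (S = -5 + 4 = -1)
Q(t, z) = -9*(2 - t)²
Q(S, 8)*102 - 44 = -9*(-2 - 1)²*102 - 44 = -9*(-3)²*102 - 44 = -9*9*102 - 44 = -81*102 - 44 = -8262 - 44 = -8306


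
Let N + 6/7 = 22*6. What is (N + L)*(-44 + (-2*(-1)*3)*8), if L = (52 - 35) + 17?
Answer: 4624/7 ≈ 660.57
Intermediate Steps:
L = 34 (L = 17 + 17 = 34)
N = 918/7 (N = -6/7 + 22*6 = -6/7 + 132 = 918/7 ≈ 131.14)
(N + L)*(-44 + (-2*(-1)*3)*8) = (918/7 + 34)*(-44 + (-2*(-1)*3)*8) = 1156*(-44 + (2*3)*8)/7 = 1156*(-44 + 6*8)/7 = 1156*(-44 + 48)/7 = (1156/7)*4 = 4624/7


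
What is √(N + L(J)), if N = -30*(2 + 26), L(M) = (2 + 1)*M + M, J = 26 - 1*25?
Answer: 2*I*√209 ≈ 28.914*I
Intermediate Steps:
J = 1 (J = 26 - 25 = 1)
L(M) = 4*M (L(M) = 3*M + M = 4*M)
N = -840 (N = -30*28 = -840)
√(N + L(J)) = √(-840 + 4*1) = √(-840 + 4) = √(-836) = 2*I*√209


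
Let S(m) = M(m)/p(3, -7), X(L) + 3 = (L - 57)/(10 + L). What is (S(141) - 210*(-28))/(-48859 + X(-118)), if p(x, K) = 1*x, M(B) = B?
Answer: -640116/5276921 ≈ -0.12130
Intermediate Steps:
X(L) = -3 + (-57 + L)/(10 + L) (X(L) = -3 + (L - 57)/(10 + L) = -3 + (-57 + L)/(10 + L))
p(x, K) = x
S(m) = m/3
(S(141) - 210*(-28))/(-48859 + X(-118)) = ((1/3)*141 - 210*(-28))/(-48859 + (-87 - 2*(-118))/(10 - 118)) = (47 + 5880)/(-48859 + (-87 + 236)/(-108)) = 5927/(-48859 - 1/108*149) = 5927/(-48859 - 149/108) = 5927/(-5276921/108) = 5927*(-108/5276921) = -640116/5276921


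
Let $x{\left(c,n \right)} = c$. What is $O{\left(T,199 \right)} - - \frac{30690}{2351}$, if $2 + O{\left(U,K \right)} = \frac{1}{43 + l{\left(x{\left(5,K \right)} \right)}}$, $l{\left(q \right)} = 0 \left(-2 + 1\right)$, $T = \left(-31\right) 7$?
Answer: $\frac{1119835}{101093} \approx 11.077$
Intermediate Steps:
$T = -217$
$l{\left(q \right)} = 0$ ($l{\left(q \right)} = 0 \left(-1\right) = 0$)
$O{\left(U,K \right)} = - \frac{85}{43}$ ($O{\left(U,K \right)} = -2 + \frac{1}{43 + 0} = -2 + \frac{1}{43} = - \frac{85}{43}$)
$O{\left(T,199 \right)} - - \frac{30690}{2351} = - \frac{85}{43} - - \frac{30690}{2351} = - \frac{85}{43} + \frac{30690}{2351} = \frac{1119835}{101093}$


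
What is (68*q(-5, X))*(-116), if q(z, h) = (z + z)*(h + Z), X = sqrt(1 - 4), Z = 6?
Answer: 473280 + 78880*I*sqrt(3) ≈ 4.7328e+5 + 1.3662e+5*I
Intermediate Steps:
X = I*sqrt(3) (X = sqrt(-3) = I*sqrt(3) ≈ 1.732*I)
q(z, h) = 2*z*(6 + h) (q(z, h) = (z + z)*(h + 6) = (2*z)*(6 + h) = 2*z*(6 + h))
(68*q(-5, X))*(-116) = (68*(2*(-5)*(6 + I*sqrt(3))))*(-116) = (68*(-60 - 10*I*sqrt(3)))*(-116) = (-4080 - 680*I*sqrt(3))*(-116) = 473280 + 78880*I*sqrt(3)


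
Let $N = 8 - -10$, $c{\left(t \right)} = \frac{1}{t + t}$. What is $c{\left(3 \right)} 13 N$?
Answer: $39$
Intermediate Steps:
$c{\left(t \right)} = \frac{1}{2 t}$
$N = 18$ ($N = 8 + 10 = 18$)
$c{\left(3 \right)} 13 N = \frac{1}{2 \cdot 3} \cdot 13 \cdot 18 = \frac{1}{2} \cdot \frac{1}{3} \cdot 13 \cdot 18 = \frac{1}{6} \cdot 13 \cdot 18 = \frac{13}{6} \cdot 18 = 39$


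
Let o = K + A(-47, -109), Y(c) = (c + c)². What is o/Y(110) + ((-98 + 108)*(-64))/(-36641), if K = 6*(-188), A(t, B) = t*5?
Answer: -1724153/161220400 ≈ -0.010694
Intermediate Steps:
A(t, B) = 5*t
K = -1128
Y(c) = 4*c² (Y(c) = (2*c)² = 4*c²)
o = -1363 (o = -1128 + 5*(-47) = -1128 - 235 = -1363)
o/Y(110) + ((-98 + 108)*(-64))/(-36641) = -1363/(4*110²) + ((-98 + 108)*(-64))/(-36641) = -1363/(4*12100) + (10*(-64))*(-1/36641) = -1363/48400 - 640*(-1/36641) = -1363*1/48400 + 640/36641 = -1363/48400 + 640/36641 = -1724153/161220400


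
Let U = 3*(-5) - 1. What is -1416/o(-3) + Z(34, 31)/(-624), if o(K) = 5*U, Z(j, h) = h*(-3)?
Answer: 18563/1040 ≈ 17.849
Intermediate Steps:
U = -16 (U = -15 - 1 = -16)
Z(j, h) = -3*h
o(K) = -80 (o(K) = 5*(-16) = -80)
-1416/o(-3) + Z(34, 31)/(-624) = -1416/(-80) - 3*31/(-624) = -1416*(-1/80) - 93*(-1/624) = 177/10 + 31/208 = 18563/1040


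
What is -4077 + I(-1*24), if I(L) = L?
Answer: -4101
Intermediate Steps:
-4077 + I(-1*24) = -4077 - 1*24 = -4077 - 24 = -4101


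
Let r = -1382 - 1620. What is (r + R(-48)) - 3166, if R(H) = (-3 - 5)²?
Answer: -6104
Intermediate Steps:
R(H) = 64 (R(H) = (-8)² = 64)
r = -3002
(r + R(-48)) - 3166 = (-3002 + 64) - 3166 = -2938 - 3166 = -6104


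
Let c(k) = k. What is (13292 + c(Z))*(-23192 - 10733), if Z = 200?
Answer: -457716100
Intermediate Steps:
(13292 + c(Z))*(-23192 - 10733) = (13292 + 200)*(-23192 - 10733) = 13492*(-33925) = -457716100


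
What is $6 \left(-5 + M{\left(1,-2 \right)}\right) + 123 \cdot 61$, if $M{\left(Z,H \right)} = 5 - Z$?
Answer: $7497$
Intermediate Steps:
$6 \left(-5 + M{\left(1,-2 \right)}\right) + 123 \cdot 61 = 6 \left(-5 + \left(5 - 1\right)\right) + 123 \cdot 61 = 6 \left(-5 + \left(5 - 1\right)\right) + 7503 = 6 \left(-5 + 4\right) + 7503 = 6 \left(-1\right) + 7503 = -6 + 7503 = 7497$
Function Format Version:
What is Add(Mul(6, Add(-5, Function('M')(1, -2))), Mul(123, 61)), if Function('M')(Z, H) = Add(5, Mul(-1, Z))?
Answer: 7497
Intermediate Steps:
Add(Mul(6, Add(-5, Function('M')(1, -2))), Mul(123, 61)) = Add(Mul(6, Add(-5, Add(5, Mul(-1, 1)))), Mul(123, 61)) = Add(Mul(6, Add(-5, Add(5, -1))), 7503) = Add(Mul(6, Add(-5, 4)), 7503) = Add(Mul(6, -1), 7503) = Add(-6, 7503) = 7497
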